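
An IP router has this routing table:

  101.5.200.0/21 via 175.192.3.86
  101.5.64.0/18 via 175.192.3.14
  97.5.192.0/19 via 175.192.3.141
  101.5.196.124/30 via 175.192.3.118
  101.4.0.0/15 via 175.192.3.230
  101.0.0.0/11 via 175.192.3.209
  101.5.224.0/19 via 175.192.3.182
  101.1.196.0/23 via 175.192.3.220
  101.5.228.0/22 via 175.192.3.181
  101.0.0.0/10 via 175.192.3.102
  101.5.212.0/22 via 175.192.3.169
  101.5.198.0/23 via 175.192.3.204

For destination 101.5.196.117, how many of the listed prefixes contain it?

Prefixes containing 101.5.196.117:
  101.0.0.0/10 (101.0.0.0 - 101.63.255.255)
  101.0.0.0/11 (101.0.0.0 - 101.31.255.255)
  101.4.0.0/15 (101.4.0.0 - 101.5.255.255)
Total matching entries: 3.

3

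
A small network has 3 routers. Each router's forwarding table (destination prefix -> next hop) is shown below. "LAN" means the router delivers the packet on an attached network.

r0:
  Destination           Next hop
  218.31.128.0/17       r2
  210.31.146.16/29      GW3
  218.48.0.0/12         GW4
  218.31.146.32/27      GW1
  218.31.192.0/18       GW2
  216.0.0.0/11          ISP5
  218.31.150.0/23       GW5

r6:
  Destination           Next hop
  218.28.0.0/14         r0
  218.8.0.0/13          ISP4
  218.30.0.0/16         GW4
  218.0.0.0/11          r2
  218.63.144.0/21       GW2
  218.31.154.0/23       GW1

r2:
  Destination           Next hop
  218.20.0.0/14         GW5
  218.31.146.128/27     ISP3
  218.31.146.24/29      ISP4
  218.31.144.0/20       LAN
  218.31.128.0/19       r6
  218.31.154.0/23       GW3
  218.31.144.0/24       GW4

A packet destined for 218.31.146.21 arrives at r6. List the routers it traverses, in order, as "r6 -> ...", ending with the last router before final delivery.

At r6: longest match for 218.31.146.21 is 218.28.0.0/14 -> r0
At r0: longest match for 218.31.146.21 is 218.31.128.0/17 -> r2
At r2: longest match for 218.31.146.21 is 218.31.144.0/20 -> LAN

r6 -> r0 -> r2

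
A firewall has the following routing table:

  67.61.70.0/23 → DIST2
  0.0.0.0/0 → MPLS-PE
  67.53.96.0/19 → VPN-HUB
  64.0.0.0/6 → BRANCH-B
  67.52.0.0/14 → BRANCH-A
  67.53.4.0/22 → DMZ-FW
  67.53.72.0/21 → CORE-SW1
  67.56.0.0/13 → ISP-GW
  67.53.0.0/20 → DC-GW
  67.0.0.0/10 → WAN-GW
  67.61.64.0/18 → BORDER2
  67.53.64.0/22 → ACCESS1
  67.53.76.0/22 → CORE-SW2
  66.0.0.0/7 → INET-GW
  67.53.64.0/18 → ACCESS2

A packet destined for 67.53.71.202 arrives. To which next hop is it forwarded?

ACCESS2

Routes whose prefix contains 67.53.71.202:
  0.0.0.0/0 (default, matches everything) -> MPLS-PE
  64.0.0.0/6 (64.0.0.0 - 67.255.255.255) -> BRANCH-B
  66.0.0.0/7 (66.0.0.0 - 67.255.255.255) -> INET-GW
  67.0.0.0/10 (67.0.0.0 - 67.63.255.255) -> WAN-GW
  67.52.0.0/14 (67.52.0.0 - 67.55.255.255) -> BRANCH-A
  67.53.64.0/18 (67.53.64.0 - 67.53.127.255) -> ACCESS2
More-specific entries that do NOT match:
  67.61.70.0/23 (67.61.70.0 - 67.61.71.255) does not contain 67.53.71.202
  67.53.4.0/22 (67.53.4.0 - 67.53.7.255) does not contain 67.53.71.202
  67.53.64.0/22 (67.53.64.0 - 67.53.67.255) does not contain 67.53.71.202
  67.53.76.0/22 (67.53.76.0 - 67.53.79.255) does not contain 67.53.71.202
  67.53.72.0/21 (67.53.72.0 - 67.53.79.255) does not contain 67.53.71.202
  67.53.0.0/20 (67.53.0.0 - 67.53.15.255) does not contain 67.53.71.202
  67.53.96.0/19 (67.53.96.0 - 67.53.127.255) does not contain 67.53.71.202
Longest matching prefix is /18 -> next hop ACCESS2.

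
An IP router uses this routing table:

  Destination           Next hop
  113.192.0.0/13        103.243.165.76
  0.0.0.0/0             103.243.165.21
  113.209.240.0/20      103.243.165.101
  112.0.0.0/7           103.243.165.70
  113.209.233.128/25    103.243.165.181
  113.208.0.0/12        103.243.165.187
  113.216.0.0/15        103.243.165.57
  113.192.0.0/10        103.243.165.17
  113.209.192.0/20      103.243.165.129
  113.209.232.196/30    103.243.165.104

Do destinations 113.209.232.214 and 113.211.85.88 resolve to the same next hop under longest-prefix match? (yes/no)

yes

113.209.232.214: longest match 113.208.0.0/12 -> 103.243.165.187
113.211.85.88: longest match 113.208.0.0/12 -> 103.243.165.187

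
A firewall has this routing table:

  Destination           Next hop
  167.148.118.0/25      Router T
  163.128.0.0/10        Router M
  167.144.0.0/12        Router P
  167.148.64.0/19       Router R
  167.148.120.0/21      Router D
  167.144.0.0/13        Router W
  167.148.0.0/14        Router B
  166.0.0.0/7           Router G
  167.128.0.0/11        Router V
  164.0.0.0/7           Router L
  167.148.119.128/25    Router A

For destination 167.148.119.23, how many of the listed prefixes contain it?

Prefixes containing 167.148.119.23:
  166.0.0.0/7 (166.0.0.0 - 167.255.255.255)
  167.128.0.0/11 (167.128.0.0 - 167.159.255.255)
  167.144.0.0/12 (167.144.0.0 - 167.159.255.255)
  167.144.0.0/13 (167.144.0.0 - 167.151.255.255)
  167.148.0.0/14 (167.148.0.0 - 167.151.255.255)
Total matching entries: 5.

5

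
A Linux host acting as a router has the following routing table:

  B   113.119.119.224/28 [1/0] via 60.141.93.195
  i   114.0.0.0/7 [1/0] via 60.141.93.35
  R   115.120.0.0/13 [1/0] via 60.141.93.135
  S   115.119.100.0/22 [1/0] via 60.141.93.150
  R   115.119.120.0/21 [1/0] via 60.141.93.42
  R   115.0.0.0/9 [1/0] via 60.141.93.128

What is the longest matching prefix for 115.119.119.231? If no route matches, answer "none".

115.0.0.0/9

Entries matching 115.119.119.231:
  114.0.0.0/7 (114.0.0.0 - 115.255.255.255)
  115.0.0.0/9 (115.0.0.0 - 115.127.255.255)
Most specific is 115.0.0.0/9.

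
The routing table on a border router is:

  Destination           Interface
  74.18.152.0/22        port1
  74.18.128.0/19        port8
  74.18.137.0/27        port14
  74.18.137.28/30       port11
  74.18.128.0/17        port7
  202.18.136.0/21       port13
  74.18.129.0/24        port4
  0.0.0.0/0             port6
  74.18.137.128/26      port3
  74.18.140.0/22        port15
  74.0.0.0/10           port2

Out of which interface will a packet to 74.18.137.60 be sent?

Routes whose prefix contains 74.18.137.60:
  0.0.0.0/0 (default, matches everything) -> port6
  74.0.0.0/10 (74.0.0.0 - 74.63.255.255) -> port2
  74.18.128.0/17 (74.18.128.0 - 74.18.255.255) -> port7
  74.18.128.0/19 (74.18.128.0 - 74.18.159.255) -> port8
More-specific entries that do NOT match:
  74.18.137.28/30 (74.18.137.28 - 74.18.137.31) does not contain 74.18.137.60
  74.18.137.0/27 (74.18.137.0 - 74.18.137.31) does not contain 74.18.137.60
  74.18.137.128/26 (74.18.137.128 - 74.18.137.191) does not contain 74.18.137.60
  74.18.129.0/24 (74.18.129.0 - 74.18.129.255) does not contain 74.18.137.60
  74.18.152.0/22 (74.18.152.0 - 74.18.155.255) does not contain 74.18.137.60
  74.18.140.0/22 (74.18.140.0 - 74.18.143.255) does not contain 74.18.137.60
  202.18.136.0/21 (202.18.136.0 - 202.18.143.255) does not contain 74.18.137.60
Longest matching prefix is /19 -> interface port8.

port8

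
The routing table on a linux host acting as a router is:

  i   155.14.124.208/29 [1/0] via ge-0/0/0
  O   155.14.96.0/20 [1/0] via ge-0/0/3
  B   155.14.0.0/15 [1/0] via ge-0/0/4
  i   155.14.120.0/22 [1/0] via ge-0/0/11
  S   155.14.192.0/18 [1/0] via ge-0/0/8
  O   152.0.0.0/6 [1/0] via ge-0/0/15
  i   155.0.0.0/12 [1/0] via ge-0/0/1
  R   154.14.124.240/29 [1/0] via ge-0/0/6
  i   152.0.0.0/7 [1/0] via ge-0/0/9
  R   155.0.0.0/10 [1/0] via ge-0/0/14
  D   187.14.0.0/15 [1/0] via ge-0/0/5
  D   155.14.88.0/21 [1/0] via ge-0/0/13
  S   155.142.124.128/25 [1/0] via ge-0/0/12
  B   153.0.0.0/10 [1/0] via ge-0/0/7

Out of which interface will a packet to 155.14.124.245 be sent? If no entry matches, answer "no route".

Routes whose prefix contains 155.14.124.245:
  152.0.0.0/6 (152.0.0.0 - 155.255.255.255) -> ge-0/0/15
  155.0.0.0/10 (155.0.0.0 - 155.63.255.255) -> ge-0/0/14
  155.0.0.0/12 (155.0.0.0 - 155.15.255.255) -> ge-0/0/1
  155.14.0.0/15 (155.14.0.0 - 155.15.255.255) -> ge-0/0/4
More-specific entries that do NOT match:
  155.14.124.208/29 (155.14.124.208 - 155.14.124.215) does not contain 155.14.124.245
  154.14.124.240/29 (154.14.124.240 - 154.14.124.247) does not contain 155.14.124.245
  155.142.124.128/25 (155.142.124.128 - 155.142.124.255) does not contain 155.14.124.245
  155.14.120.0/22 (155.14.120.0 - 155.14.123.255) does not contain 155.14.124.245
  155.14.88.0/21 (155.14.88.0 - 155.14.95.255) does not contain 155.14.124.245
  155.14.96.0/20 (155.14.96.0 - 155.14.111.255) does not contain 155.14.124.245
  155.14.192.0/18 (155.14.192.0 - 155.14.255.255) does not contain 155.14.124.245
Longest matching prefix is /15 -> interface ge-0/0/4.

ge-0/0/4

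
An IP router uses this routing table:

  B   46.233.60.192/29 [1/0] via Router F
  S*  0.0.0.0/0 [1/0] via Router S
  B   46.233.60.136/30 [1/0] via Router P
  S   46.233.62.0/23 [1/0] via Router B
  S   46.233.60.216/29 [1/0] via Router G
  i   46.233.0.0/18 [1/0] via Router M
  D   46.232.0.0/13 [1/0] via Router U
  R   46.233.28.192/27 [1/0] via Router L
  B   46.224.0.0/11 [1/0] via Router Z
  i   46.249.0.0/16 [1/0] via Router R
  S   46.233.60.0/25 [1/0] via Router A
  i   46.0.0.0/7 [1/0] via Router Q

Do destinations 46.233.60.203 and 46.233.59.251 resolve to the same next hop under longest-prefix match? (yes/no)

46.233.60.203: longest match 46.233.0.0/18 -> Router M
46.233.59.251: longest match 46.233.0.0/18 -> Router M

yes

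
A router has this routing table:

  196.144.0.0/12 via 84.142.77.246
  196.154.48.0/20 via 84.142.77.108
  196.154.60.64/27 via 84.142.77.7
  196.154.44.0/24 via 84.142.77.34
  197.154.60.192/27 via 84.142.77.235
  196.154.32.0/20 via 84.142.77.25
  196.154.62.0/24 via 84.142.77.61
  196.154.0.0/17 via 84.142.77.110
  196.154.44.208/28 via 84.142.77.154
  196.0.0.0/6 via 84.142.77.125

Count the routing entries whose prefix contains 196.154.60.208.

4

Prefixes containing 196.154.60.208:
  196.0.0.0/6 (196.0.0.0 - 199.255.255.255)
  196.144.0.0/12 (196.144.0.0 - 196.159.255.255)
  196.154.0.0/17 (196.154.0.0 - 196.154.127.255)
  196.154.48.0/20 (196.154.48.0 - 196.154.63.255)
Total matching entries: 4.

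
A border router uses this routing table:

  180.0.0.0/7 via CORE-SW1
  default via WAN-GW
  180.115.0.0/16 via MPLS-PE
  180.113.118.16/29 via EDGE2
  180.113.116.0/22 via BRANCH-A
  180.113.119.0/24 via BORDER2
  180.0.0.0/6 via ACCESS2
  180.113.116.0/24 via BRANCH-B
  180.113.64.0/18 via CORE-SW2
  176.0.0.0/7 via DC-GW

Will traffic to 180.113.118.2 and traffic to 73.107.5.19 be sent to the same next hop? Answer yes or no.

no

180.113.118.2: longest match 180.113.116.0/22 -> BRANCH-A
73.107.5.19: longest match 0.0.0.0/0 -> WAN-GW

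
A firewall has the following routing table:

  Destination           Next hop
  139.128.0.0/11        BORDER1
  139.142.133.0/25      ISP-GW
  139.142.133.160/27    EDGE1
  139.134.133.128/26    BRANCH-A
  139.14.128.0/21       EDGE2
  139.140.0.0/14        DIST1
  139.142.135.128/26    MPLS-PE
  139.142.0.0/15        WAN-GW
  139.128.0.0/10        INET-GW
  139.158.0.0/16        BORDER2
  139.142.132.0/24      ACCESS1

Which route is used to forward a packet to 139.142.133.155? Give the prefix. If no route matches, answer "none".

139.142.0.0/15

Entries matching 139.142.133.155:
  139.128.0.0/10 (139.128.0.0 - 139.191.255.255)
  139.128.0.0/11 (139.128.0.0 - 139.159.255.255)
  139.140.0.0/14 (139.140.0.0 - 139.143.255.255)
  139.142.0.0/15 (139.142.0.0 - 139.143.255.255)
Most specific is 139.142.0.0/15.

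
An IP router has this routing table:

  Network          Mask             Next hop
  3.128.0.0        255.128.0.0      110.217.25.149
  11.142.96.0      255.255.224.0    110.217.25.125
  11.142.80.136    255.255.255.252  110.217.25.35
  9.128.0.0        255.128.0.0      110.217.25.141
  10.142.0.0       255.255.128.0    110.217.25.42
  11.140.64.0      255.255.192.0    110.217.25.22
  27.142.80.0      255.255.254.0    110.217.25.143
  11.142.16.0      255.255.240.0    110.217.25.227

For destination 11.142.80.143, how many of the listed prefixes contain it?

0

No listed prefix contains 11.142.80.143.
Total matching entries: 0.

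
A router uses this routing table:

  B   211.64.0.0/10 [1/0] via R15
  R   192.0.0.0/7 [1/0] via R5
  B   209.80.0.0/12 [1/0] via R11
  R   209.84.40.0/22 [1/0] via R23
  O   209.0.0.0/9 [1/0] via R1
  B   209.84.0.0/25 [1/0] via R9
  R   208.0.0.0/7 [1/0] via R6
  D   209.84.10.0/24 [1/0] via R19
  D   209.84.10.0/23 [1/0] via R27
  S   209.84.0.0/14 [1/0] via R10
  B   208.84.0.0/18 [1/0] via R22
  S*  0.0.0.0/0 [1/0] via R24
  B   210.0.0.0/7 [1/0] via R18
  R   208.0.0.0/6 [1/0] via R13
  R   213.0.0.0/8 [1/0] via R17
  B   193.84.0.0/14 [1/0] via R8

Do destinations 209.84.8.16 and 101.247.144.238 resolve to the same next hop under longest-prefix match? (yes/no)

209.84.8.16: longest match 209.84.0.0/14 -> R10
101.247.144.238: longest match 0.0.0.0/0 -> R24

no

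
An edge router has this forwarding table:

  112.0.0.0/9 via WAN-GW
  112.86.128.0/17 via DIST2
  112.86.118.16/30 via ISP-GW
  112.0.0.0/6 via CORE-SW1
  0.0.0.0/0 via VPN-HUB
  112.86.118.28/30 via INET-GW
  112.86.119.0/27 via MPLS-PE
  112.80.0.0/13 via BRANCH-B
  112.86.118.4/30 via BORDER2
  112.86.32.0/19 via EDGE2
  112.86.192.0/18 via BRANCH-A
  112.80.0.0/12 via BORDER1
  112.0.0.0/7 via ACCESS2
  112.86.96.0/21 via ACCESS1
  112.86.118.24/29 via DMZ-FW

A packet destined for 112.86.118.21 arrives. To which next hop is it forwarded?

BRANCH-B

Routes whose prefix contains 112.86.118.21:
  0.0.0.0/0 (default, matches everything) -> VPN-HUB
  112.0.0.0/6 (112.0.0.0 - 115.255.255.255) -> CORE-SW1
  112.0.0.0/7 (112.0.0.0 - 113.255.255.255) -> ACCESS2
  112.0.0.0/9 (112.0.0.0 - 112.127.255.255) -> WAN-GW
  112.80.0.0/12 (112.80.0.0 - 112.95.255.255) -> BORDER1
  112.80.0.0/13 (112.80.0.0 - 112.87.255.255) -> BRANCH-B
More-specific entries that do NOT match:
  112.86.118.16/30 (112.86.118.16 - 112.86.118.19) does not contain 112.86.118.21
  112.86.118.28/30 (112.86.118.28 - 112.86.118.31) does not contain 112.86.118.21
  112.86.118.4/30 (112.86.118.4 - 112.86.118.7) does not contain 112.86.118.21
  112.86.118.24/29 (112.86.118.24 - 112.86.118.31) does not contain 112.86.118.21
  112.86.119.0/27 (112.86.119.0 - 112.86.119.31) does not contain 112.86.118.21
  112.86.96.0/21 (112.86.96.0 - 112.86.103.255) does not contain 112.86.118.21
  112.86.32.0/19 (112.86.32.0 - 112.86.63.255) does not contain 112.86.118.21
  112.86.192.0/18 (112.86.192.0 - 112.86.255.255) does not contain 112.86.118.21
  112.86.128.0/17 (112.86.128.0 - 112.86.255.255) does not contain 112.86.118.21
Longest matching prefix is /13 -> next hop BRANCH-B.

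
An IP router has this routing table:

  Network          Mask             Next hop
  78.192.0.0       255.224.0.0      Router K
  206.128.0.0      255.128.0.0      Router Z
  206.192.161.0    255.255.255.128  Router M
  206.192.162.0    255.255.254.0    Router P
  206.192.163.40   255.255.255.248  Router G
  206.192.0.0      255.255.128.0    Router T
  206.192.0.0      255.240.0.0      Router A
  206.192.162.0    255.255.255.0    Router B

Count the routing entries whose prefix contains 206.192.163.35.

3

Prefixes containing 206.192.163.35:
  206.128.0.0/9 (206.128.0.0 - 206.255.255.255)
  206.192.0.0/12 (206.192.0.0 - 206.207.255.255)
  206.192.162.0/23 (206.192.162.0 - 206.192.163.255)
Total matching entries: 3.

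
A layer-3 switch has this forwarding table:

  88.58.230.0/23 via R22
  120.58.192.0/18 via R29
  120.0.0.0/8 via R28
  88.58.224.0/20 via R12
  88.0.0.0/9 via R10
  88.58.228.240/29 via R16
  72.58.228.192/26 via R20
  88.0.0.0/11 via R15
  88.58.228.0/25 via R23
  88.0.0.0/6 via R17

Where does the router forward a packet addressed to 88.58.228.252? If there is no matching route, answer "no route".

Routes whose prefix contains 88.58.228.252:
  88.0.0.0/6 (88.0.0.0 - 91.255.255.255) -> R17
  88.0.0.0/9 (88.0.0.0 - 88.127.255.255) -> R10
  88.58.224.0/20 (88.58.224.0 - 88.58.239.255) -> R12
More-specific entries that do NOT match:
  88.58.228.240/29 (88.58.228.240 - 88.58.228.247) does not contain 88.58.228.252
  72.58.228.192/26 (72.58.228.192 - 72.58.228.255) does not contain 88.58.228.252
  88.58.228.0/25 (88.58.228.0 - 88.58.228.127) does not contain 88.58.228.252
  88.58.230.0/23 (88.58.230.0 - 88.58.231.255) does not contain 88.58.228.252
Longest matching prefix is /20 -> next hop R12.

R12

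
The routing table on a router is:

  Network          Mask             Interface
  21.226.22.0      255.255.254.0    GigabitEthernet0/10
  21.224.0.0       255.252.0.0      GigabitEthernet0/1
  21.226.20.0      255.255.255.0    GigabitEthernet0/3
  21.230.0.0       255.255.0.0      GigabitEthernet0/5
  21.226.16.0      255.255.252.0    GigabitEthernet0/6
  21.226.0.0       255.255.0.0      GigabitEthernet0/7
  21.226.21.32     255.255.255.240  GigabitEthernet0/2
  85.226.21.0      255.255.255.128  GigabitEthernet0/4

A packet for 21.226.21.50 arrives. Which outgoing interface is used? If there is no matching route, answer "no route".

Routes whose prefix contains 21.226.21.50:
  21.224.0.0/14 (21.224.0.0 - 21.227.255.255) -> GigabitEthernet0/1
  21.226.0.0/16 (21.226.0.0 - 21.226.255.255) -> GigabitEthernet0/7
More-specific entries that do NOT match:
  21.226.21.32/28 (21.226.21.32 - 21.226.21.47) does not contain 21.226.21.50
  85.226.21.0/25 (85.226.21.0 - 85.226.21.127) does not contain 21.226.21.50
  21.226.20.0/24 (21.226.20.0 - 21.226.20.255) does not contain 21.226.21.50
  21.226.22.0/23 (21.226.22.0 - 21.226.23.255) does not contain 21.226.21.50
  21.226.16.0/22 (21.226.16.0 - 21.226.19.255) does not contain 21.226.21.50
Longest matching prefix is /16 -> interface GigabitEthernet0/7.

GigabitEthernet0/7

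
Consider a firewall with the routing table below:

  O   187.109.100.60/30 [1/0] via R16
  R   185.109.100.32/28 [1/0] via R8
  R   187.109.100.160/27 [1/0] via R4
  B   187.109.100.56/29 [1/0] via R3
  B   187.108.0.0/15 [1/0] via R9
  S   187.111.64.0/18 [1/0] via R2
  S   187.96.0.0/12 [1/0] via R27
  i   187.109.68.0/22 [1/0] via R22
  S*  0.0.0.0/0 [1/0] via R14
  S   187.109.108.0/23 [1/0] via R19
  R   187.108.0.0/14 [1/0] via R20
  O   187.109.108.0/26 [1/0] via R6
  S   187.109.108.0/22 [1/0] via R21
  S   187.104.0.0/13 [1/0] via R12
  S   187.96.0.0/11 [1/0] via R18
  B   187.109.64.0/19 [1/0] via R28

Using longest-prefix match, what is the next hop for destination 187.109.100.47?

Routes whose prefix contains 187.109.100.47:
  0.0.0.0/0 (default, matches everything) -> R14
  187.96.0.0/11 (187.96.0.0 - 187.127.255.255) -> R18
  187.96.0.0/12 (187.96.0.0 - 187.111.255.255) -> R27
  187.104.0.0/13 (187.104.0.0 - 187.111.255.255) -> R12
  187.108.0.0/14 (187.108.0.0 - 187.111.255.255) -> R20
  187.108.0.0/15 (187.108.0.0 - 187.109.255.255) -> R9
More-specific entries that do NOT match:
  187.109.100.60/30 (187.109.100.60 - 187.109.100.63) does not contain 187.109.100.47
  187.109.100.56/29 (187.109.100.56 - 187.109.100.63) does not contain 187.109.100.47
  185.109.100.32/28 (185.109.100.32 - 185.109.100.47) does not contain 187.109.100.47
  187.109.100.160/27 (187.109.100.160 - 187.109.100.191) does not contain 187.109.100.47
  187.109.108.0/26 (187.109.108.0 - 187.109.108.63) does not contain 187.109.100.47
  187.109.108.0/23 (187.109.108.0 - 187.109.109.255) does not contain 187.109.100.47
  187.109.68.0/22 (187.109.68.0 - 187.109.71.255) does not contain 187.109.100.47
  187.109.108.0/22 (187.109.108.0 - 187.109.111.255) does not contain 187.109.100.47
  187.109.64.0/19 (187.109.64.0 - 187.109.95.255) does not contain 187.109.100.47
  187.111.64.0/18 (187.111.64.0 - 187.111.127.255) does not contain 187.109.100.47
Longest matching prefix is /15 -> next hop R9.

R9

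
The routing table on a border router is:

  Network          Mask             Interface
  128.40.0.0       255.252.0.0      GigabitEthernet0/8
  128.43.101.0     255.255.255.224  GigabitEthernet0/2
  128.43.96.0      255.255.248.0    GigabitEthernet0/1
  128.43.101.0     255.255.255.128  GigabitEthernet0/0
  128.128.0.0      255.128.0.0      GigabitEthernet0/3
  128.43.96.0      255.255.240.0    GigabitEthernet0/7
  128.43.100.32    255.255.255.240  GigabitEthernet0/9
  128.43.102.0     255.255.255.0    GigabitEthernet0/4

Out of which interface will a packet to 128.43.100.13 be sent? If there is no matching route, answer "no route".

Routes whose prefix contains 128.43.100.13:
  128.40.0.0/14 (128.40.0.0 - 128.43.255.255) -> GigabitEthernet0/8
  128.43.96.0/20 (128.43.96.0 - 128.43.111.255) -> GigabitEthernet0/7
  128.43.96.0/21 (128.43.96.0 - 128.43.103.255) -> GigabitEthernet0/1
More-specific entries that do NOT match:
  128.43.100.32/28 (128.43.100.32 - 128.43.100.47) does not contain 128.43.100.13
  128.43.101.0/27 (128.43.101.0 - 128.43.101.31) does not contain 128.43.100.13
  128.43.101.0/25 (128.43.101.0 - 128.43.101.127) does not contain 128.43.100.13
  128.43.102.0/24 (128.43.102.0 - 128.43.102.255) does not contain 128.43.100.13
Longest matching prefix is /21 -> interface GigabitEthernet0/1.

GigabitEthernet0/1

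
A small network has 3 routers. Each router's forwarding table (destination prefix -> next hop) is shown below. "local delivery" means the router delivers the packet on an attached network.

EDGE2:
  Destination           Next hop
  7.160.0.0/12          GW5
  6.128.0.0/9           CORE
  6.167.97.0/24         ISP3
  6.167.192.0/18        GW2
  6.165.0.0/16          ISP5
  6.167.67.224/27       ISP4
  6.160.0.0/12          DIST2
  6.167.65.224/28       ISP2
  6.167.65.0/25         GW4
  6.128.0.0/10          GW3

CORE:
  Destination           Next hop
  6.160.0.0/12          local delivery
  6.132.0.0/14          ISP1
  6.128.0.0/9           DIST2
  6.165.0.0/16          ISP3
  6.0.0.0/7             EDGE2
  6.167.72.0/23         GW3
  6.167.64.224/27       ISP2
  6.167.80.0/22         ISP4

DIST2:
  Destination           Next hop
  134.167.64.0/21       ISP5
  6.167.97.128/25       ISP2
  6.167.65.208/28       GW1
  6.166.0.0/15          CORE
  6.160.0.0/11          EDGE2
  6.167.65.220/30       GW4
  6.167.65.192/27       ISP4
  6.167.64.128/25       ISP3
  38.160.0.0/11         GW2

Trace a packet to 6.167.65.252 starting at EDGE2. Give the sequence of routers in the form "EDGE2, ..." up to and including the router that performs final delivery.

EDGE2, DIST2, CORE

At EDGE2: longest match for 6.167.65.252 is 6.160.0.0/12 -> DIST2
At DIST2: longest match for 6.167.65.252 is 6.166.0.0/15 -> CORE
At CORE: longest match for 6.167.65.252 is 6.160.0.0/12 -> local delivery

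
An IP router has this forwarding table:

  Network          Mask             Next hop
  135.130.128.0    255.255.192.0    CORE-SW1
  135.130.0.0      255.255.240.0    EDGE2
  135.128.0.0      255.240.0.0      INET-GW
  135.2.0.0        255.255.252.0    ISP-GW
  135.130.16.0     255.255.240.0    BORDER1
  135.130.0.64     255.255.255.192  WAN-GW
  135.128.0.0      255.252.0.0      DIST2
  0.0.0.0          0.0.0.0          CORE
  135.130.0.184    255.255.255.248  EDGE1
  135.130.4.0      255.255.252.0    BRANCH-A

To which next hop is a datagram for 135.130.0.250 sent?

EDGE2

Routes whose prefix contains 135.130.0.250:
  0.0.0.0/0 (default, matches everything) -> CORE
  135.128.0.0/12 (135.128.0.0 - 135.143.255.255) -> INET-GW
  135.128.0.0/14 (135.128.0.0 - 135.131.255.255) -> DIST2
  135.130.0.0/20 (135.130.0.0 - 135.130.15.255) -> EDGE2
More-specific entries that do NOT match:
  135.130.0.184/29 (135.130.0.184 - 135.130.0.191) does not contain 135.130.0.250
  135.130.0.64/26 (135.130.0.64 - 135.130.0.127) does not contain 135.130.0.250
  135.2.0.0/22 (135.2.0.0 - 135.2.3.255) does not contain 135.130.0.250
  135.130.4.0/22 (135.130.4.0 - 135.130.7.255) does not contain 135.130.0.250
Longest matching prefix is /20 -> next hop EDGE2.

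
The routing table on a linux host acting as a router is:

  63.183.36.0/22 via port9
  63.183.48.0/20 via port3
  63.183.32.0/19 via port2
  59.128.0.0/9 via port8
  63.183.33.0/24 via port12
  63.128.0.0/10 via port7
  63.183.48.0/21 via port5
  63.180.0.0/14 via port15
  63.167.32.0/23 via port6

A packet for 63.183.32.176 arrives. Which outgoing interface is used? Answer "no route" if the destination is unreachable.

port2

Routes whose prefix contains 63.183.32.176:
  63.128.0.0/10 (63.128.0.0 - 63.191.255.255) -> port7
  63.180.0.0/14 (63.180.0.0 - 63.183.255.255) -> port15
  63.183.32.0/19 (63.183.32.0 - 63.183.63.255) -> port2
More-specific entries that do NOT match:
  63.183.33.0/24 (63.183.33.0 - 63.183.33.255) does not contain 63.183.32.176
  63.167.32.0/23 (63.167.32.0 - 63.167.33.255) does not contain 63.183.32.176
  63.183.36.0/22 (63.183.36.0 - 63.183.39.255) does not contain 63.183.32.176
  63.183.48.0/21 (63.183.48.0 - 63.183.55.255) does not contain 63.183.32.176
  63.183.48.0/20 (63.183.48.0 - 63.183.63.255) does not contain 63.183.32.176
Longest matching prefix is /19 -> interface port2.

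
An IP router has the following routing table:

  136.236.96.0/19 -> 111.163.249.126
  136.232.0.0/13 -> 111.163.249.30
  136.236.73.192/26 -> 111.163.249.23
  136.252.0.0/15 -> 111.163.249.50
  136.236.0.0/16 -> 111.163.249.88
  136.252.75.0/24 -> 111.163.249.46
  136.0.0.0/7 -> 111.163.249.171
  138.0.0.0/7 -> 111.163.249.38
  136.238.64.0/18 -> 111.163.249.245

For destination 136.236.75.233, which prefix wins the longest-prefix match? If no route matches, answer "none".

Entries matching 136.236.75.233:
  136.0.0.0/7 (136.0.0.0 - 137.255.255.255)
  136.232.0.0/13 (136.232.0.0 - 136.239.255.255)
  136.236.0.0/16 (136.236.0.0 - 136.236.255.255)
Most specific is 136.236.0.0/16.

136.236.0.0/16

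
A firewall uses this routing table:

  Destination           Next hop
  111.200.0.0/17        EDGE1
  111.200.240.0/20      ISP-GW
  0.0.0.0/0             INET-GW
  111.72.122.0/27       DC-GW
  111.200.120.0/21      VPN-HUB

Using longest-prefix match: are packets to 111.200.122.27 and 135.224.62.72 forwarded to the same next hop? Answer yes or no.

111.200.122.27: longest match 111.200.120.0/21 -> VPN-HUB
135.224.62.72: longest match 0.0.0.0/0 -> INET-GW

no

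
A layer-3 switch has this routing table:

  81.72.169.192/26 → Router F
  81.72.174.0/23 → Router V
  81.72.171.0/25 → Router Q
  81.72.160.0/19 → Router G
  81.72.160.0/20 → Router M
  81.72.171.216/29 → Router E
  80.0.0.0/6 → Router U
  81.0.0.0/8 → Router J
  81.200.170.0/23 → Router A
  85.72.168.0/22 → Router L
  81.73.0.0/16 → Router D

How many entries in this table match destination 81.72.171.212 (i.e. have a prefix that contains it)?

Prefixes containing 81.72.171.212:
  80.0.0.0/6 (80.0.0.0 - 83.255.255.255)
  81.0.0.0/8 (81.0.0.0 - 81.255.255.255)
  81.72.160.0/19 (81.72.160.0 - 81.72.191.255)
  81.72.160.0/20 (81.72.160.0 - 81.72.175.255)
Total matching entries: 4.

4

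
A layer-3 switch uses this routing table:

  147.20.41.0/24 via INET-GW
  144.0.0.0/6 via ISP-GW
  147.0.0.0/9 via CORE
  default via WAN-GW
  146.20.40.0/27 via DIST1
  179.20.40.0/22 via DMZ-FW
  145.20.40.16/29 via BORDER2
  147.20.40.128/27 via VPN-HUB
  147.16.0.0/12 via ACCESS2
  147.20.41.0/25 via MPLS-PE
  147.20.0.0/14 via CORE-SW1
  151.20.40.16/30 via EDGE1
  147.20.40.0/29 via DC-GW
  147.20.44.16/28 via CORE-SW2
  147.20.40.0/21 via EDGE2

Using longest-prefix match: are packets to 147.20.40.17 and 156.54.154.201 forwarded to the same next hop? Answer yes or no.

147.20.40.17: longest match 147.20.40.0/21 -> EDGE2
156.54.154.201: longest match 0.0.0.0/0 -> WAN-GW

no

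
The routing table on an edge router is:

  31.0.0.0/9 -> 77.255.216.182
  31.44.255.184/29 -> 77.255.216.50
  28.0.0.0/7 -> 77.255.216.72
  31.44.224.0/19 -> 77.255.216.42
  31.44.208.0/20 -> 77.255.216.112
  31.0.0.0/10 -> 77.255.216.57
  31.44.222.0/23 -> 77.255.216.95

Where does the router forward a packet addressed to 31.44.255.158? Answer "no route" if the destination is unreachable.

Routes whose prefix contains 31.44.255.158:
  31.0.0.0/9 (31.0.0.0 - 31.127.255.255) -> 77.255.216.182
  31.0.0.0/10 (31.0.0.0 - 31.63.255.255) -> 77.255.216.57
  31.44.224.0/19 (31.44.224.0 - 31.44.255.255) -> 77.255.216.42
More-specific entries that do NOT match:
  31.44.255.184/29 (31.44.255.184 - 31.44.255.191) does not contain 31.44.255.158
  31.44.222.0/23 (31.44.222.0 - 31.44.223.255) does not contain 31.44.255.158
  31.44.208.0/20 (31.44.208.0 - 31.44.223.255) does not contain 31.44.255.158
Longest matching prefix is /19 -> next hop 77.255.216.42.

77.255.216.42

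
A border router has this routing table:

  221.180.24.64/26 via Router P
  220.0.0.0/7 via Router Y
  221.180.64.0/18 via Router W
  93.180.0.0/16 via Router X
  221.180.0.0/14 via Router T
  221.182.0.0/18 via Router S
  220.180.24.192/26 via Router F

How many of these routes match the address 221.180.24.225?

Prefixes containing 221.180.24.225:
  220.0.0.0/7 (220.0.0.0 - 221.255.255.255)
  221.180.0.0/14 (221.180.0.0 - 221.183.255.255)
Total matching entries: 2.

2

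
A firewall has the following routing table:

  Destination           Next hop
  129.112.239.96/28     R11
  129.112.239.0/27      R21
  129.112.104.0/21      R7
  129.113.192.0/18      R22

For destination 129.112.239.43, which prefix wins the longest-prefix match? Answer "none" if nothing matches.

129.112.239.43 is outside every listed prefix and there is no default route.

none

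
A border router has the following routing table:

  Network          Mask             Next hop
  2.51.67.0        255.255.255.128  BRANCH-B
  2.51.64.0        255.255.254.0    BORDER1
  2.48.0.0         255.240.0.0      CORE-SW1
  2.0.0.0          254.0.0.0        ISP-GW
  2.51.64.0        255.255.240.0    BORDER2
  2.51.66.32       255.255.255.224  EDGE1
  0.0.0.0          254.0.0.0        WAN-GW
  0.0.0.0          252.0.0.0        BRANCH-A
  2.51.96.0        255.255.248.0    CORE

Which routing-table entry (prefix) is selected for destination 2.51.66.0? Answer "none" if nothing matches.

2.51.64.0/20

Entries matching 2.51.66.0:
  0.0.0.0/6 (0.0.0.0 - 3.255.255.255)
  2.0.0.0/7 (2.0.0.0 - 3.255.255.255)
  2.48.0.0/12 (2.48.0.0 - 2.63.255.255)
  2.51.64.0/20 (2.51.64.0 - 2.51.79.255)
Most specific is 2.51.64.0/20.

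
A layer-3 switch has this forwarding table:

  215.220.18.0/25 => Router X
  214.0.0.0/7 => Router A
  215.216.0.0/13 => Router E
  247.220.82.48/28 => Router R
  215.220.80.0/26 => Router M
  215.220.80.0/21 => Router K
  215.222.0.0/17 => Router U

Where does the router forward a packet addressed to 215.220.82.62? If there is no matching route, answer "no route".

Routes whose prefix contains 215.220.82.62:
  214.0.0.0/7 (214.0.0.0 - 215.255.255.255) -> Router A
  215.216.0.0/13 (215.216.0.0 - 215.223.255.255) -> Router E
  215.220.80.0/21 (215.220.80.0 - 215.220.87.255) -> Router K
More-specific entries that do NOT match:
  247.220.82.48/28 (247.220.82.48 - 247.220.82.63) does not contain 215.220.82.62
  215.220.80.0/26 (215.220.80.0 - 215.220.80.63) does not contain 215.220.82.62
  215.220.18.0/25 (215.220.18.0 - 215.220.18.127) does not contain 215.220.82.62
Longest matching prefix is /21 -> next hop Router K.

Router K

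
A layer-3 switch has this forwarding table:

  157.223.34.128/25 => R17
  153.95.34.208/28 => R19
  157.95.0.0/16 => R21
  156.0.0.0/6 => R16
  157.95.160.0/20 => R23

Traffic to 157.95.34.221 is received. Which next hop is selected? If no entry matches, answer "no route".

Routes whose prefix contains 157.95.34.221:
  156.0.0.0/6 (156.0.0.0 - 159.255.255.255) -> R16
  157.95.0.0/16 (157.95.0.0 - 157.95.255.255) -> R21
More-specific entries that do NOT match:
  153.95.34.208/28 (153.95.34.208 - 153.95.34.223) does not contain 157.95.34.221
  157.223.34.128/25 (157.223.34.128 - 157.223.34.255) does not contain 157.95.34.221
  157.95.160.0/20 (157.95.160.0 - 157.95.175.255) does not contain 157.95.34.221
Longest matching prefix is /16 -> next hop R21.

R21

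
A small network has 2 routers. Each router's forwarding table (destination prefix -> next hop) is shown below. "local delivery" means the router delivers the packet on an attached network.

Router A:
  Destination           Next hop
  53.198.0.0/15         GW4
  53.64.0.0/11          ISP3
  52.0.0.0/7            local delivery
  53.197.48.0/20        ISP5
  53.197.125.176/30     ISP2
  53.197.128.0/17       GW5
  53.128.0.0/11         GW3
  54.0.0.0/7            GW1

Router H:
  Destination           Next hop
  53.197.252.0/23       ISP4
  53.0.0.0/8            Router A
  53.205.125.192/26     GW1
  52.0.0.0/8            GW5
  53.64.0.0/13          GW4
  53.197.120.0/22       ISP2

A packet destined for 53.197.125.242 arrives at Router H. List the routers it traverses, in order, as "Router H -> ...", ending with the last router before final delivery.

At Router H: longest match for 53.197.125.242 is 53.0.0.0/8 -> Router A
At Router A: longest match for 53.197.125.242 is 52.0.0.0/7 -> local delivery

Router H -> Router A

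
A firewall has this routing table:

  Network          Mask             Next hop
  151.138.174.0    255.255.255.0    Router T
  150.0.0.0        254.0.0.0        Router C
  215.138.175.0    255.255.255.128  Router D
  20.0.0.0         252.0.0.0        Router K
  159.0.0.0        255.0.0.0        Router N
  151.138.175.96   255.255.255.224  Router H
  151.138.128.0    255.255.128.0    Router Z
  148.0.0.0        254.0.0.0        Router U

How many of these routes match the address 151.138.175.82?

2

Prefixes containing 151.138.175.82:
  150.0.0.0/7 (150.0.0.0 - 151.255.255.255)
  151.138.128.0/17 (151.138.128.0 - 151.138.255.255)
Total matching entries: 2.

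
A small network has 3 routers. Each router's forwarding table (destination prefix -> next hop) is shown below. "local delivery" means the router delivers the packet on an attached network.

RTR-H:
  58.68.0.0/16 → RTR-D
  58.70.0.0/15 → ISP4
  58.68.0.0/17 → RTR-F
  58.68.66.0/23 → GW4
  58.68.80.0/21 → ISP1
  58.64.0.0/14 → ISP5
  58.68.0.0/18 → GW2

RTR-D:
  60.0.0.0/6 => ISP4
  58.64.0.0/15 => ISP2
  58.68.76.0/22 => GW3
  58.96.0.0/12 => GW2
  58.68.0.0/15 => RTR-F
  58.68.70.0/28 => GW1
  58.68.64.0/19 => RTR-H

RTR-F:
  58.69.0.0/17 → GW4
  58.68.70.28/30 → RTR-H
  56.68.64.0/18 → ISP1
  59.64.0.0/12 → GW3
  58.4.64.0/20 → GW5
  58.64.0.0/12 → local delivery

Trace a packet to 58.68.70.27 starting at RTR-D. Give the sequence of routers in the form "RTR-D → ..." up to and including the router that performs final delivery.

At RTR-D: longest match for 58.68.70.27 is 58.68.64.0/19 -> RTR-H
At RTR-H: longest match for 58.68.70.27 is 58.68.0.0/17 -> RTR-F
At RTR-F: longest match for 58.68.70.27 is 58.64.0.0/12 -> local delivery

RTR-D → RTR-H → RTR-F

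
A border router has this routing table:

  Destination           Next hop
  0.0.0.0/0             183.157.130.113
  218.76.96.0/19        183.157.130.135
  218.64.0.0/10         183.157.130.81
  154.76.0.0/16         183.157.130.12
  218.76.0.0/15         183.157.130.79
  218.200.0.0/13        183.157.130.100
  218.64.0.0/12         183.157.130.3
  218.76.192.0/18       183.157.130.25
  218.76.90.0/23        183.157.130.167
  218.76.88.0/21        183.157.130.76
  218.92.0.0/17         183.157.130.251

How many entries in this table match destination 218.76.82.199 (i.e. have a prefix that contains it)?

4

Prefixes containing 218.76.82.199:
  0.0.0.0/0 (default, matches everything)
  218.64.0.0/10 (218.64.0.0 - 218.127.255.255)
  218.64.0.0/12 (218.64.0.0 - 218.79.255.255)
  218.76.0.0/15 (218.76.0.0 - 218.77.255.255)
Total matching entries: 4.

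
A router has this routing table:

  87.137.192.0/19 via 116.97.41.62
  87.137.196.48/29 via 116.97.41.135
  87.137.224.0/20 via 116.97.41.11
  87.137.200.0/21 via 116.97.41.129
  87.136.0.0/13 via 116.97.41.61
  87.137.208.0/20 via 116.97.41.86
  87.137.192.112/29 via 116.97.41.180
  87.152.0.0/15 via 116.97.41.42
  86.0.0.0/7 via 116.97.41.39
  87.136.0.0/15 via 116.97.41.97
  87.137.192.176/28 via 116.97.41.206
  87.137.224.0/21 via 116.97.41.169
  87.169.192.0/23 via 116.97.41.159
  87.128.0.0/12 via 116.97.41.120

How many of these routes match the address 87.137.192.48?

Prefixes containing 87.137.192.48:
  86.0.0.0/7 (86.0.0.0 - 87.255.255.255)
  87.128.0.0/12 (87.128.0.0 - 87.143.255.255)
  87.136.0.0/13 (87.136.0.0 - 87.143.255.255)
  87.136.0.0/15 (87.136.0.0 - 87.137.255.255)
  87.137.192.0/19 (87.137.192.0 - 87.137.223.255)
Total matching entries: 5.

5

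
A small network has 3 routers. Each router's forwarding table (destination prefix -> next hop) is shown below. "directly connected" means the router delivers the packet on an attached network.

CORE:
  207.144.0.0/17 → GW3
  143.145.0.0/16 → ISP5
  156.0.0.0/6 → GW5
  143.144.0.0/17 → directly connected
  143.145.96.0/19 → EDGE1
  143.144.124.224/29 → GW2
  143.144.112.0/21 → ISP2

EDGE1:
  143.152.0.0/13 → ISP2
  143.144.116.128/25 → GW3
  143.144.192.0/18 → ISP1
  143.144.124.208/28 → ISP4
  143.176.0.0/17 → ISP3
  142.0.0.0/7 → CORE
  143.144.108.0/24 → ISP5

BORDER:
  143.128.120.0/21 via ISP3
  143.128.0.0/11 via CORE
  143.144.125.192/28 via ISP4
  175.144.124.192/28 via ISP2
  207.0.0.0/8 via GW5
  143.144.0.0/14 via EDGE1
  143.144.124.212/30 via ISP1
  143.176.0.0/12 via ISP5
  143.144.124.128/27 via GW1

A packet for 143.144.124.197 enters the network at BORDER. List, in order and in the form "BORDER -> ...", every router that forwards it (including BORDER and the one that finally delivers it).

At BORDER: longest match for 143.144.124.197 is 143.144.0.0/14 -> EDGE1
At EDGE1: longest match for 143.144.124.197 is 142.0.0.0/7 -> CORE
At CORE: longest match for 143.144.124.197 is 143.144.0.0/17 -> directly connected

BORDER -> EDGE1 -> CORE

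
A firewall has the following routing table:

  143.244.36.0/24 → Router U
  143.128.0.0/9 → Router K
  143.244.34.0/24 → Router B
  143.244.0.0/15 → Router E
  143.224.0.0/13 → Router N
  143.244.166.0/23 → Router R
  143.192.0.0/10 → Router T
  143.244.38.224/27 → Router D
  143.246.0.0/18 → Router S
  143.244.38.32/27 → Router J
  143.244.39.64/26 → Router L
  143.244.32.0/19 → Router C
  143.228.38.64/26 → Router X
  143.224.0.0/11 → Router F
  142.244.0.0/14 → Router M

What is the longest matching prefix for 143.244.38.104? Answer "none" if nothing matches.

143.244.32.0/19

Entries matching 143.244.38.104:
  143.128.0.0/9 (143.128.0.0 - 143.255.255.255)
  143.192.0.0/10 (143.192.0.0 - 143.255.255.255)
  143.224.0.0/11 (143.224.0.0 - 143.255.255.255)
  143.244.0.0/15 (143.244.0.0 - 143.245.255.255)
  143.244.32.0/19 (143.244.32.0 - 143.244.63.255)
Most specific is 143.244.32.0/19.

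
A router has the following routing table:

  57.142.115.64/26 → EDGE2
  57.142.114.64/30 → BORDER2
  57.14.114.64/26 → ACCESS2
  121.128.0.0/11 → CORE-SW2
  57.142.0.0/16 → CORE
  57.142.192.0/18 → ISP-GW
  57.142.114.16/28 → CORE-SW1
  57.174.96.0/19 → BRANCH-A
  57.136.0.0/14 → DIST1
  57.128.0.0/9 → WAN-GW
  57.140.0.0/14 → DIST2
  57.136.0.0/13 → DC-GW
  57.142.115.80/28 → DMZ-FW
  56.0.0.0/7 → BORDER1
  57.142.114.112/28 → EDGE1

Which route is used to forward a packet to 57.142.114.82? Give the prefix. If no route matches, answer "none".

Entries matching 57.142.114.82:
  56.0.0.0/7 (56.0.0.0 - 57.255.255.255)
  57.128.0.0/9 (57.128.0.0 - 57.255.255.255)
  57.136.0.0/13 (57.136.0.0 - 57.143.255.255)
  57.140.0.0/14 (57.140.0.0 - 57.143.255.255)
  57.142.0.0/16 (57.142.0.0 - 57.142.255.255)
Most specific is 57.142.0.0/16.

57.142.0.0/16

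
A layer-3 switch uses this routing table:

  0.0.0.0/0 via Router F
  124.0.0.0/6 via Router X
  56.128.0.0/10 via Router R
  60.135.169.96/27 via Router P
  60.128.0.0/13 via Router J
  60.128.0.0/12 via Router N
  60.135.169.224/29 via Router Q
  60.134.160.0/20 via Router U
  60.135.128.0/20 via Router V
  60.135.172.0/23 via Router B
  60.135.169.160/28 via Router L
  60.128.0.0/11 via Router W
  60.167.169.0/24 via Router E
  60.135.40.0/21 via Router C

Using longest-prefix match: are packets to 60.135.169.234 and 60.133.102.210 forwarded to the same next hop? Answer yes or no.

60.135.169.234: longest match 60.128.0.0/13 -> Router J
60.133.102.210: longest match 60.128.0.0/13 -> Router J

yes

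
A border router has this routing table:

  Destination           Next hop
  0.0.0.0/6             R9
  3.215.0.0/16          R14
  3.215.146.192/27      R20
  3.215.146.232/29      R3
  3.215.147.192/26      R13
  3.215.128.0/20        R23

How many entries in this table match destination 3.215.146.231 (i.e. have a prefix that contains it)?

2

Prefixes containing 3.215.146.231:
  0.0.0.0/6 (0.0.0.0 - 3.255.255.255)
  3.215.0.0/16 (3.215.0.0 - 3.215.255.255)
Total matching entries: 2.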